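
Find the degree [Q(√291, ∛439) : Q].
[Q(√291, ∛439) : Q] = 6

Let L = Q(√291, ∛439). Since Q(√291) ⊂ L and [Q(√291):Q] = 2, the tower law gives 2 | [L:Q]. Likewise Q(∛439) ⊂ L with [Q(∛439):Q] = 3 (because 439 is not a perfect cube), so 3 | [L:Q]. As gcd(2,3) = 1, [L:Q] is divisible by 6. Conversely L is generated over Q by √291 and ∛439, so [L:Q] ≤ 2·3 = 6. Therefore [Q(√291, ∛439) : Q] = 6.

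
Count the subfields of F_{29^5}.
F_{29^5} has 2 subfields

The subfields of F_{p^n} are exactly the fields F_{p^d} for d | n (each is the fixed field of the unique index-d subgroup of Gal(F_{p^n}/F_p) ≅ Z/nZ). The divisors of n = 5 are {1, 5}, giving 2 subfields: F_{29^1}, F_{29^5}.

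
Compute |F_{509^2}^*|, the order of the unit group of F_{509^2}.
|F_{509^2}^*| = 259080

F_{509^2} has 509^2 = 259081 elements; its multiplicative group consists of all nonzero elements, so |F_{509^2}^*| = 259081 - 1 = 259080. (It is cyclic since any finite subgroup of the multiplicative group of a field is cyclic.)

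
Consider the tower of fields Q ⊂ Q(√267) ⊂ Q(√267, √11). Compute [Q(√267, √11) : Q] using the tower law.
[Q(√267, √11) : Q] = 4

[Q(√267):Q] = 2 (min poly x^2 - 267, irreducible since 267 is squarefree > 1). For the top step, suppose √11 ∈ Q(√267), say √11 = c + d√267 with c, d ∈ Q. Squaring: 11 = c^2 + 267d^2 + 2cd√267. Since √267 ∉ Q this forces 2cd = 0. If d = 0 then √11 = c ∈ Q, contradicting 11 squarefree > 1. If c = 0 then 11 = 267d^2, so 267·11 = (267d)^2 is a perfect square in Q — but 267·11 = 2937 is not a perfect square (since 267 and 11 are distinct squarefree integers). Contradiction. Hence √11 ∉ Q(√267), so x^2 - 11 stays irreducible over Q(√267) and [Q(√267, √11) : Q(√267)] = 2. By the tower law, [Q(√267, √11) : Q] = 2 · 2 = 4.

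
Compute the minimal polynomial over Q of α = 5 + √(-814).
m_α(x) = x^2 - 10x + 839

From α - 5 = √(-814), squaring gives (α - 5)^2 = -814, i.e. α^2 - 10α + 25 = -814, so α^2 - 10α + 839 = 0. The discriminant of x^2 - 10x + 839 is (-10)^2 - 4·(839) = 100 - 3356 = -3256, and 4·(-814) is not a perfect square in Q since -814 is squarefree and ≠ 1. Hence x^2 - 10x + 839 is irreducible over Q and is the minimal polynomial of α.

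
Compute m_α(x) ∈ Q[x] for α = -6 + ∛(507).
m_α(x) = x^3 + 18x^2 + 108x - 291

Set β = α + 6 = ∛(507), so β^3 = 507. Then (α + 6)^3 - 507 = 0, i.e. α is a root of g(x) = (x + 6)^3 - 507 = x^3 + 18x^2 + 108x - 291. Since g(x) = h(x + 6) where h(x) = x^3 - 507, and h is irreducible over Q (because 507 is not a perfect cube, so h has no rational root, and a monic cubic with no rational root is irreducible), g is also irreducible (irreducibility is preserved under the substitution x → x + 6). Hence m_α(x) = x^3 + 18x^2 + 108x - 291.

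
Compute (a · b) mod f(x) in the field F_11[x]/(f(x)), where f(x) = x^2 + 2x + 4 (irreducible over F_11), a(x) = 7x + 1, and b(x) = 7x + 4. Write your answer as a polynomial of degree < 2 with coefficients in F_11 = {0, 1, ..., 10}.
a · b ≡ 3x + 6 (mod f(x))

Multiply in F_11[x]: a(x)·b(x) = (7x + 1)·(7x + 4) = 5x^2 + 2x + 4. This has degree ≥ 2, so divide by f(x) over F_11: 5x^2 + 2x + 4 = (5)·(x^2 + 2x + 4) + (3x + 6). Hence a·b ≡ 3x + 6 (mod f). (F_11[x]/(f) is a field with 11^2 = 121 elements since f is irreducible of degree 2.)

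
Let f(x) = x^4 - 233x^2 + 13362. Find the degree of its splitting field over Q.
[K : Q] = 4

Solving the quadratic in x^2: x^2 = (233 ± √(233^2 - 4·13362))/2 = (233 ± √841)/2 = (233 ± 29)/2, giving x^2 = 131 or x^2 = 102. So f(x) = (x^2 - 131)(x^2 - 102) and the roots of f are ±√131, ±√102. Hence the splitting field is K = Q(√131, √102). Since 131 and 102 are distinct squarefree integers > 1, their product 13362 is not a perfect square, so √102 ∉ Q(√131). By the tower law [K:Q] = [Q(√131,√102):Q(√131)] · [Q(√131):Q] = 2 · 2 = 4.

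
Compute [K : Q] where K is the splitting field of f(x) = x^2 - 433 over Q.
[K : Q] = 2

f(x) = x^2 - 433 factors as (x - √433)(x + √433). The splitting field is K = Q(√433). Since 433 is squarefree and > 1, it is not a perfect square, so x^2 - 433 is irreducible over Q and [Q(√433) : Q] = 2. Hence [K : Q] = 2.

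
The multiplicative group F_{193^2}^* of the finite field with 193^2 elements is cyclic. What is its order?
|F_{193^2}^*| = 37248

F_{193^2} has 193^2 = 37249 elements; its multiplicative group consists of all nonzero elements, so |F_{193^2}^*| = 37249 - 1 = 37248. (It is cyclic since any finite subgroup of the multiplicative group of a field is cyclic.)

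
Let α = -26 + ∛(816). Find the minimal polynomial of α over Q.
m_α(x) = x^3 + 78x^2 + 2028x + 16760

Set β = α + 26 = ∛(816), so β^3 = 816. Then (α + 26)^3 - 816 = 0, i.e. α is a root of g(x) = (x + 26)^3 - 816 = x^3 + 78x^2 + 2028x + 16760. Since g(x) = h(x + 26) where h(x) = x^3 - 816, and h is irreducible over Q (because 816 is not a perfect cube, so h has no rational root, and a monic cubic with no rational root is irreducible), g is also irreducible (irreducibility is preserved under the substitution x → x + 26). Hence m_α(x) = x^3 + 78x^2 + 2028x + 16760.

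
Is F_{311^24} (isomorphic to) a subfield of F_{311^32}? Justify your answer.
No: F_{311^24} is not a subfield of F_{311^32}

F_{p^m} embeds in F_{p^n} iff m | n. Here 24 ∤ 32 (since 32 = 1·24 + 8 with remainder 8 ≠ 0), so F_{311^24} is not a subfield of F_{311^32}. Equivalently: if it were, the tower law would give 24 = [F_{311^24}:F_311] dividing [F_{311^32}:F_311] = 32, contradiction.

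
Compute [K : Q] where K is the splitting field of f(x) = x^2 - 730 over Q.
[K : Q] = 2

f(x) = x^2 - 730 factors as (x - √730)(x + √730). The splitting field is K = Q(√730). Since 730 is squarefree and > 1, it is not a perfect square, so x^2 - 730 is irreducible over Q and [Q(√730) : Q] = 2. Hence [K : Q] = 2.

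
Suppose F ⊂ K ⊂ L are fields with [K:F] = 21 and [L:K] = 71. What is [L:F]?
[L:F] = 1491

The tower law says that for any tower of field extensions F ⊂ K ⊂ L with finite degrees, [L:F] = [L:K] · [K:F]. Here this gives [L:F] = 71 · 21 = 1491.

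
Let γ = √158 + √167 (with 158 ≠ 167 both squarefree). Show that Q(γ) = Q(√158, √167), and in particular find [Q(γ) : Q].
[Q(γ) : Q] = 4 (equivalently, Q(γ) = Q(√158, √167))

Obviously Q(γ) ⊆ Q(√158, √167), and [Q(√158, √167):Q] = 4 (since 158, 167 are distinct squarefree integers > 1 with 26386 not a perfect square). To show equality we compute the minimal polynomial of γ. From γ = √158 + √167: γ^2 = 158 + 2√(26386) + 167 = 325 + 2√(26386), so γ^2 - 325 = 2√(26386); squaring, (γ^2 - 325)^2 = 4·26386, i.e. γ^4 - 650γ^2 + 105625 - 105544 = 0, i.e. γ^4 - 650γ^2 + 81 = 0. So γ is a root of x^4 - 650x^2 + 81. This polynomial is irreducible over Q: it has no rational root (each ±√158 ± √167 is irrational), and any factorization into two quadratics over Q would force √(26386) ∈ Q (pairing opposite roots) or √158, √167 ∈ Q (other pairings), all impossible. Hence [Q(γ):Q] = 4 = [Q(√158, √167):Q], so Q(γ) = Q(√158, √167).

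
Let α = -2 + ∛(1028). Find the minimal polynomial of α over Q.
m_α(x) = x^3 + 6x^2 + 12x - 1020

Set β = α + 2 = ∛(1028), so β^3 = 1028. Then (α + 2)^3 - 1028 = 0, i.e. α is a root of g(x) = (x + 2)^3 - 1028 = x^3 + 6x^2 + 12x - 1020. Since g(x) = h(x + 2) where h(x) = x^3 - 1028, and h is irreducible over Q (because 1028 is not a perfect cube, so h has no rational root, and a monic cubic with no rational root is irreducible), g is also irreducible (irreducibility is preserved under the substitution x → x + 2). Hence m_α(x) = x^3 + 6x^2 + 12x - 1020.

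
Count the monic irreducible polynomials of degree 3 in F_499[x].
There are 41417000 monic irreducible polynomials of degree 3 over F_499

Each element of F_{499^3} that lies in no proper subfield is a root of exactly one monic irreducible of degree 3 over F_499, and each such polynomial has 3 distinct roots in F_{499^3}. By Möbius inversion the count is N_499(3) = (1/3) Σ_{d|3} μ(3/d) · 499^d = (1/3)(μ(3)·499^1 + μ(1)·499^3) = 124251000/3 = 41417000.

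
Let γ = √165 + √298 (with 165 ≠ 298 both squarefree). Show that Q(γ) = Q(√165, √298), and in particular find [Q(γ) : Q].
[Q(γ) : Q] = 4 (equivalently, Q(γ) = Q(√165, √298))

Obviously Q(γ) ⊆ Q(√165, √298), and [Q(√165, √298):Q] = 4 (since 165, 298 are distinct squarefree integers > 1 with 49170 not a perfect square). To show equality we compute the minimal polynomial of γ. From γ = √165 + √298: γ^2 = 165 + 2√(49170) + 298 = 463 + 2√(49170), so γ^2 - 463 = 2√(49170); squaring, (γ^2 - 463)^2 = 4·49170, i.e. γ^4 - 926γ^2 + 214369 - 196680 = 0, i.e. γ^4 - 926γ^2 + 17689 = 0. So γ is a root of x^4 - 926x^2 + 17689. This polynomial is irreducible over Q: it has no rational root (each ±√165 ± √298 is irrational), and any factorization into two quadratics over Q would force √(49170) ∈ Q (pairing opposite roots) or √165, √298 ∈ Q (other pairings), all impossible. Hence [Q(γ):Q] = 4 = [Q(√165, √298):Q], so Q(γ) = Q(√165, √298).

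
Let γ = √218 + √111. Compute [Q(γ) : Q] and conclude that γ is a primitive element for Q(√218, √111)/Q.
[Q(γ) : Q] = 4 (equivalently, Q(γ) = Q(√218, √111))

Obviously Q(γ) ⊆ Q(√218, √111), and [Q(√218, √111):Q] = 4 (since 218, 111 are distinct squarefree integers > 1 with 24198 not a perfect square). To show equality we compute the minimal polynomial of γ. From γ = √218 + √111: γ^2 = 218 + 2√(24198) + 111 = 329 + 2√(24198), so γ^2 - 329 = 2√(24198); squaring, (γ^2 - 329)^2 = 4·24198, i.e. γ^4 - 658γ^2 + 108241 - 96792 = 0, i.e. γ^4 - 658γ^2 + 11449 = 0. So γ is a root of x^4 - 658x^2 + 11449. This polynomial is irreducible over Q: it has no rational root (each ±√218 ± √111 is irrational), and any factorization into two quadratics over Q would force √(24198) ∈ Q (pairing opposite roots) or √218, √111 ∈ Q (other pairings), all impossible. Hence [Q(γ):Q] = 4 = [Q(√218, √111):Q], so Q(γ) = Q(√218, √111).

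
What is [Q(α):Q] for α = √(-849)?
[Q(α):Q] = 2

[Q(α):Q] equals the degree of the minimal polynomial of α. Here α^2 = -849 and x^2 + 849 is irreducible (d = -849 is squarefree, ≠ 1, hence not a square), so deg(m_α) = 2. Thus [Q(α):Q] = 2.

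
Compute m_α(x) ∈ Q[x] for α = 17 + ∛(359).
m_α(x) = x^3 - 51x^2 + 867x - 5272

Set β = α - 17 = ∛(359), so β^3 = 359. Then (α - 17)^3 - 359 = 0, i.e. α is a root of g(x) = (x - 17)^3 - 359 = x^3 - 51x^2 + 867x - 5272. Since g(x) = h(x - 17) where h(x) = x^3 - 359, and h is irreducible over Q (because 359 is not a perfect cube, so h has no rational root, and a monic cubic with no rational root is irreducible), g is also irreducible (irreducibility is preserved under the substitution x → x - 17). Hence m_α(x) = x^3 - 51x^2 + 867x - 5272.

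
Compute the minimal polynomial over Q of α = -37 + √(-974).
m_α(x) = x^2 + 74x + 2343

From α + 37 = √(-974), squaring gives (α + 37)^2 = -974, i.e. α^2 + 74α + 1369 = -974, so α^2 + 74α + 2343 = 0. The discriminant of x^2 + 74x + 2343 is (74)^2 - 4·(2343) = 5476 - 9372 = -3896, and 4·(-974) is not a perfect square in Q since -974 is squarefree and ≠ 1. Hence x^2 + 74x + 2343 is irreducible over Q and is the minimal polynomial of α.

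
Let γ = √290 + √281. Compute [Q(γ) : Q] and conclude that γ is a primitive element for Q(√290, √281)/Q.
[Q(γ) : Q] = 4 (equivalently, Q(γ) = Q(√290, √281))

Obviously Q(γ) ⊆ Q(√290, √281), and [Q(√290, √281):Q] = 4 (since 290, 281 are distinct squarefree integers > 1 with 81490 not a perfect square). To show equality we compute the minimal polynomial of γ. From γ = √290 + √281: γ^2 = 290 + 2√(81490) + 281 = 571 + 2√(81490), so γ^2 - 571 = 2√(81490); squaring, (γ^2 - 571)^2 = 4·81490, i.e. γ^4 - 1142γ^2 + 326041 - 325960 = 0, i.e. γ^4 - 1142γ^2 + 81 = 0. So γ is a root of x^4 - 1142x^2 + 81. This polynomial is irreducible over Q: it has no rational root (each ±√290 ± √281 is irrational), and any factorization into two quadratics over Q would force √(81490) ∈ Q (pairing opposite roots) or √290, √281 ∈ Q (other pairings), all impossible. Hence [Q(γ):Q] = 4 = [Q(√290, √281):Q], so Q(γ) = Q(√290, √281).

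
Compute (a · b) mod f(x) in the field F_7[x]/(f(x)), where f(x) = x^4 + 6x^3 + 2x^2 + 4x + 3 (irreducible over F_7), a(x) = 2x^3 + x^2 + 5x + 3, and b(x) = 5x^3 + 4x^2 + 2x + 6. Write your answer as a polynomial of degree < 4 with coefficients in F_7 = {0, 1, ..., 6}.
a · b ≡ 6x^3 + 2x^2 + 5x + 1 (mod f(x))

Multiply in F_7[x]: a(x)·b(x) = (2x^3 + x^2 + 5x + 3)·(5x^3 + 4x^2 + 2x + 6) = 3x^6 + 6x^5 + 5x^4 + x + 4. This has degree ≥ 4, so divide by f(x) over F_7: 3x^6 + 6x^5 + 5x^4 + x + 4 = (3x^2 + 2x + 1)·(x^4 + 6x^3 + 2x^2 + 4x + 3) + (6x^3 + 2x^2 + 5x + 1). Hence a·b ≡ 6x^3 + 2x^2 + 5x + 1 (mod f). (F_7[x]/(f) is a field with 7^4 = 2401 elements since f is irreducible of degree 4.)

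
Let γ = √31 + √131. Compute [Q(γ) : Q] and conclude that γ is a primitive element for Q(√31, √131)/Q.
[Q(γ) : Q] = 4 (equivalently, Q(γ) = Q(√31, √131))

Obviously Q(γ) ⊆ Q(√31, √131), and [Q(√31, √131):Q] = 4 (since 31, 131 are distinct squarefree integers > 1 with 4061 not a perfect square). To show equality we compute the minimal polynomial of γ. From γ = √31 + √131: γ^2 = 31 + 2√(4061) + 131 = 162 + 2√(4061), so γ^2 - 162 = 2√(4061); squaring, (γ^2 - 162)^2 = 4·4061, i.e. γ^4 - 324γ^2 + 26244 - 16244 = 0, i.e. γ^4 - 324γ^2 + 10000 = 0. So γ is a root of x^4 - 324x^2 + 10000. This polynomial is irreducible over Q: it has no rational root (each ±√31 ± √131 is irrational), and any factorization into two quadratics over Q would force √(4061) ∈ Q (pairing opposite roots) or √31, √131 ∈ Q (other pairings), all impossible. Hence [Q(γ):Q] = 4 = [Q(√31, √131):Q], so Q(γ) = Q(√31, √131).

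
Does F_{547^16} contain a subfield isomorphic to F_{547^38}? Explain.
No: F_{547^38} is not a subfield of F_{547^16}

F_{p^m} embeds in F_{p^n} iff m | n. Here 38 ∤ 16 (since 16 = 0·38 + 16 with remainder 16 ≠ 0), so F_{547^38} is not a subfield of F_{547^16}. Equivalently: if it were, the tower law would give 38 = [F_{547^38}:F_547] dividing [F_{547^16}:F_547] = 16, contradiction.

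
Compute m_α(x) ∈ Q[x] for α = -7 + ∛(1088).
m_α(x) = x^3 + 21x^2 + 147x - 745

Set β = α + 7 = ∛(1088), so β^3 = 1088. Then (α + 7)^3 - 1088 = 0, i.e. α is a root of g(x) = (x + 7)^3 - 1088 = x^3 + 21x^2 + 147x - 745. Since g(x) = h(x + 7) where h(x) = x^3 - 1088, and h is irreducible over Q (because 1088 is not a perfect cube, so h has no rational root, and a monic cubic with no rational root is irreducible), g is also irreducible (irreducibility is preserved under the substitution x → x + 7). Hence m_α(x) = x^3 + 21x^2 + 147x - 745.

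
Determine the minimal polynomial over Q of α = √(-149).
m_α(x) = x^2 + 149

α satisfies α^2 + 149 = 0, so x^2 + 149 annihilates α. Since d = -149 is squarefree and ≠ 1, it is not a perfect square in Q, so x^2 + 149 has no rational root and is therefore irreducible over Q (a degree-2 polynomial over a field is irreducible iff it has no root). Hence m_α(x) = x^2 + 149.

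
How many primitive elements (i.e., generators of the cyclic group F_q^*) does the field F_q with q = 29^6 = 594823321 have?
There are φ(594823320) = 123171840 primitive elements

F_q^* is cyclic of order q - 1 = 594823320. A cyclic group of order m has exactly φ(m) generators. Here m = 594823320 = 2^3 · 3^2 · 5 · 7 · 13 · 67 · 271, so the number of primitive elements is φ(594823320) = 123171840.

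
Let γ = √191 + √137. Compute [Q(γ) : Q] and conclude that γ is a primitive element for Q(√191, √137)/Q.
[Q(γ) : Q] = 4 (equivalently, Q(γ) = Q(√191, √137))

Obviously Q(γ) ⊆ Q(√191, √137), and [Q(√191, √137):Q] = 4 (since 191, 137 are distinct squarefree integers > 1 with 26167 not a perfect square). To show equality we compute the minimal polynomial of γ. From γ = √191 + √137: γ^2 = 191 + 2√(26167) + 137 = 328 + 2√(26167), so γ^2 - 328 = 2√(26167); squaring, (γ^2 - 328)^2 = 4·26167, i.e. γ^4 - 656γ^2 + 107584 - 104668 = 0, i.e. γ^4 - 656γ^2 + 2916 = 0. So γ is a root of x^4 - 656x^2 + 2916. This polynomial is irreducible over Q: it has no rational root (each ±√191 ± √137 is irrational), and any factorization into two quadratics over Q would force √(26167) ∈ Q (pairing opposite roots) or √191, √137 ∈ Q (other pairings), all impossible. Hence [Q(γ):Q] = 4 = [Q(√191, √137):Q], so Q(γ) = Q(√191, √137).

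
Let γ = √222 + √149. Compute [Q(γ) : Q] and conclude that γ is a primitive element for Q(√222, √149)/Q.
[Q(γ) : Q] = 4 (equivalently, Q(γ) = Q(√222, √149))

Obviously Q(γ) ⊆ Q(√222, √149), and [Q(√222, √149):Q] = 4 (since 222, 149 are distinct squarefree integers > 1 with 33078 not a perfect square). To show equality we compute the minimal polynomial of γ. From γ = √222 + √149: γ^2 = 222 + 2√(33078) + 149 = 371 + 2√(33078), so γ^2 - 371 = 2√(33078); squaring, (γ^2 - 371)^2 = 4·33078, i.e. γ^4 - 742γ^2 + 137641 - 132312 = 0, i.e. γ^4 - 742γ^2 + 5329 = 0. So γ is a root of x^4 - 742x^2 + 5329. This polynomial is irreducible over Q: it has no rational root (each ±√222 ± √149 is irrational), and any factorization into two quadratics over Q would force √(33078) ∈ Q (pairing opposite roots) or √222, √149 ∈ Q (other pairings), all impossible. Hence [Q(γ):Q] = 4 = [Q(√222, √149):Q], so Q(γ) = Q(√222, √149).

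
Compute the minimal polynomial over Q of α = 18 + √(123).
m_α(x) = x^2 - 36x + 201

From α - 18 = √(123), squaring gives (α - 18)^2 = 123, i.e. α^2 - 36α + 324 = 123, so α^2 - 36α + 201 = 0. The discriminant of x^2 - 36x + 201 is (-36)^2 - 4·(201) = 1296 - 804 = 492, and 4·(123) is not a perfect square in Q since 123 is squarefree and ≠ 1. Hence x^2 - 36x + 201 is irreducible over Q and is the minimal polynomial of α.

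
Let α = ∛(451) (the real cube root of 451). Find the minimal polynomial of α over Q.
m_α(x) = x^3 - 451

α satisfies α^3 = 451, so x^3 - 451 annihilates α. By the rational root test, a rational root p/q (in lowest terms) of x^3 - 451 would satisfy p^3 = 451 q^3, forcing q = 1 and p^3 = 451; but 451 is not a perfect cube, contradiction. A monic cubic over Q with no rational root is irreducible (any nontrivial factorization would include a linear factor). Hence x^3 - 451 is the minimal polynomial of α, and in particular [Q(α):Q] = 3.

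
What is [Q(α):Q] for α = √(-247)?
[Q(α):Q] = 2

[Q(α):Q] equals the degree of the minimal polynomial of α. Here α^2 = -247 and x^2 + 247 is irreducible (d = -247 is squarefree, ≠ 1, hence not a square), so deg(m_α) = 2. Thus [Q(α):Q] = 2.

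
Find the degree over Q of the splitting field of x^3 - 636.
[K : Q] = 6

The roots of x^3 - 636 are ∛636, ω∛636, ω^2∛636 where ω = e^(2πi/3) is a primitive cube root of unity, so K = Q(∛636, ω). Now [Q(∛636):Q] = 3 (since 636 is not a perfect cube, x^3 - 636 is irreducible) and [Q(ω):Q] = 2. Both 2 and 3 divide [K:Q], and [K:Q] ≤ 3·2 = 6, so [K:Q] = 6. (Equivalently: Q(∛636) ⊂ R but ω ∉ R, so [K : Q(∛636)] = 2.)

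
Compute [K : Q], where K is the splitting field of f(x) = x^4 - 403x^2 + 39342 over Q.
[K : Q] = 4

Solving the quadratic in x^2: x^2 = (403 ± √(403^2 - 4·39342))/2 = (403 ± √5041)/2 = (403 ± 71)/2, giving x^2 = 166 or x^2 = 237. So f(x) = (x^2 - 166)(x^2 - 237) and the roots of f are ±√166, ±√237. Hence the splitting field is K = Q(√166, √237). Since 166 and 237 are distinct squarefree integers > 1, their product 39342 is not a perfect square, so √237 ∉ Q(√166). By the tower law [K:Q] = [Q(√166,√237):Q(√166)] · [Q(√166):Q] = 2 · 2 = 4.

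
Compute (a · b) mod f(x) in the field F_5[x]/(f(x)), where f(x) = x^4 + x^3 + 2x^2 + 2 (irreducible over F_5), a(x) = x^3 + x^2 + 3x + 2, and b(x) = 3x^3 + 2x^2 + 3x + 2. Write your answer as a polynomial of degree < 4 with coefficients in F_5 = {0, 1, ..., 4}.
a · b ≡ 2x^3 + 2x^2 + 3x + 2 (mod f(x))

Multiply in F_5[x]: a(x)·b(x) = (x^3 + x^2 + 3x + 2)·(3x^3 + 2x^2 + 3x + 2) = 3x^6 + 4x^4 + 2x^3 + 2x + 4. This has degree ≥ 4, so divide by f(x) over F_5: 3x^6 + 4x^4 + 2x^3 + 2x + 4 = (3x^2 + 2x + 1)·(x^4 + x^3 + 2x^2 + 2) + (2x^3 + 2x^2 + 3x + 2). Hence a·b ≡ 2x^3 + 2x^2 + 3x + 2 (mod f). (F_5[x]/(f) is a field with 5^4 = 625 elements since f is irreducible of degree 4.)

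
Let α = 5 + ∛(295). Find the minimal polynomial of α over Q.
m_α(x) = x^3 - 15x^2 + 75x - 420

Set β = α - 5 = ∛(295), so β^3 = 295. Then (α - 5)^3 - 295 = 0, i.e. α is a root of g(x) = (x - 5)^3 - 295 = x^3 - 15x^2 + 75x - 420. Since g(x) = h(x - 5) where h(x) = x^3 - 295, and h is irreducible over Q (because 295 is not a perfect cube, so h has no rational root, and a monic cubic with no rational root is irreducible), g is also irreducible (irreducibility is preserved under the substitution x → x - 5). Hence m_α(x) = x^3 - 15x^2 + 75x - 420.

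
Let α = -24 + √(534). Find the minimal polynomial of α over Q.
m_α(x) = x^2 + 48x + 42

From α + 24 = √(534), squaring gives (α + 24)^2 = 534, i.e. α^2 + 48α + 576 = 534, so α^2 + 48α + 42 = 0. The discriminant of x^2 + 48x + 42 is (48)^2 - 4·(42) = 2304 - 168 = 2136, and 4·(534) is not a perfect square in Q since 534 is squarefree and ≠ 1. Hence x^2 + 48x + 42 is irreducible over Q and is the minimal polynomial of α.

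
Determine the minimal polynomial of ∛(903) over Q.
m_α(x) = x^3 - 903

α satisfies α^3 = 903, so x^3 - 903 annihilates α. By the rational root test, a rational root p/q (in lowest terms) of x^3 - 903 would satisfy p^3 = 903 q^3, forcing q = 1 and p^3 = 903; but 903 is not a perfect cube, contradiction. A monic cubic over Q with no rational root is irreducible (any nontrivial factorization would include a linear factor). Hence x^3 - 903 is the minimal polynomial of α, and in particular [Q(α):Q] = 3.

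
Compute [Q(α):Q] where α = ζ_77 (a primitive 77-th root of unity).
[Q(α):Q] = 60

The minimal polynomial of ζ_77 over Q is the 77-th cyclotomic polynomial Φ_77(x), which is irreducible over Q and has degree φ(77) = 60. Hence [Q(α):Q] = φ(77) = 60.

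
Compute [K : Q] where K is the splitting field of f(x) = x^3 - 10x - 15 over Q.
[K : Q] = 6

By the rational root test, any rational root of the monic integer polynomial f(x) = x^3 - 10x - 15 must be an integer dividing the constant term -15, i.e. one of ±{1, 3, 5, 15}. Evaluating: f(1) = -24, f(-1) = -6, f(3) = -18, f(-3) = -12, f(5) = 60, f(-5) = -90, f(15) = 3210, f(-15) = -3240; none is 0, so f has no rational root and is therefore irreducible over Q (a cubic with no linear factor over a field is irreducible). For an irreducible cubic, the Galois group is A_3 or S_3 according as the discriminant disc(f) = -4a^3 - 27b^2 = -4·(-10)^3 - 27·(-15)^2 = -2075 is or is not a square in Q. Here disc(f) = -2075 is not a perfect square in Q, so the Galois group of f over Q is not contained in A_3 and must be all of S_3. The splitting field has degree |S_3| = 6 over Q, so [K : Q] = 6.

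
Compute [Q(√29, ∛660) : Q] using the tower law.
[Q(√29, ∛660) : Q] = 6

Let L = Q(√29, ∛660). Since Q(√29) ⊂ L and [Q(√29):Q] = 2, the tower law gives 2 | [L:Q]. Likewise Q(∛660) ⊂ L with [Q(∛660):Q] = 3 (because 660 is not a perfect cube), so 3 | [L:Q]. As gcd(2,3) = 1, [L:Q] is divisible by 6. Conversely L is generated over Q by √29 and ∛660, so [L:Q] ≤ 2·3 = 6. Therefore [Q(√29, ∛660) : Q] = 6.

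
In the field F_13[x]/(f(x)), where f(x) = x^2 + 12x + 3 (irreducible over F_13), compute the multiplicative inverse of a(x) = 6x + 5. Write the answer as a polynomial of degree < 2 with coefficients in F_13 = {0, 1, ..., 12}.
a(x)^(-1) ≡ x + 9 (mod f(x))

Since f is irreducible over F_13, F_13[x]/(f) is a field and a(x) ≠ 0 has an inverse. Apply the extended Euclidean algorithm to f(x) and a(x) in F_13[x]: f(x) = (11x + 8)·a(x) + (2). The last nonzero remainder is the constant 2 = gcd(f, a) in F_13. Back-substituting through the division chain expresses 2 = s(x)·a(x) + t(x)·f(x) with s(x) ≡ 2x + 5 (mod f), so (2x + 5)·a(x) ≡ 2 (mod f). Multiplying by 2^(-1) ≡ 7 in F_13 gives a(x)^(-1) ≡ 7·(2x + 5) ≡ x + 9 (mod f). Check: (6x + 5)·(x + 9) = 6x^2 + 7x + 6 ≡ 1 (mod x^2 + 12x + 3).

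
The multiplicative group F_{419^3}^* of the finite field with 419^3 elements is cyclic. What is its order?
|F_{419^3}^*| = 73560058

F_{419^3} has 419^3 = 73560059 elements; its multiplicative group consists of all nonzero elements, so |F_{419^3}^*| = 73560059 - 1 = 73560058. (It is cyclic since any finite subgroup of the multiplicative group of a field is cyclic.)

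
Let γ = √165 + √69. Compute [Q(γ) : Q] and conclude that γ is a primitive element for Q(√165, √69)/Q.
[Q(γ) : Q] = 4 (equivalently, Q(γ) = Q(√165, √69))

Obviously Q(γ) ⊆ Q(√165, √69), and [Q(√165, √69):Q] = 4 (since 165, 69 are distinct squarefree integers > 1 with 11385 not a perfect square). To show equality we compute the minimal polynomial of γ. From γ = √165 + √69: γ^2 = 165 + 2√(11385) + 69 = 234 + 2√(11385), so γ^2 - 234 = 2√(11385); squaring, (γ^2 - 234)^2 = 4·11385, i.e. γ^4 - 468γ^2 + 54756 - 45540 = 0, i.e. γ^4 - 468γ^2 + 9216 = 0. So γ is a root of x^4 - 468x^2 + 9216. This polynomial is irreducible over Q: it has no rational root (each ±√165 ± √69 is irrational), and any factorization into two quadratics over Q would force √(11385) ∈ Q (pairing opposite roots) or √165, √69 ∈ Q (other pairings), all impossible. Hence [Q(γ):Q] = 4 = [Q(√165, √69):Q], so Q(γ) = Q(√165, √69).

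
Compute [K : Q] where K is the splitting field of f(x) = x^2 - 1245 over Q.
[K : Q] = 2

f(x) = x^2 - 1245 factors as (x - √1245)(x + √1245). The splitting field is K = Q(√1245). Since 1245 is squarefree and > 1, it is not a perfect square, so x^2 - 1245 is irreducible over Q and [Q(√1245) : Q] = 2. Hence [K : Q] = 2.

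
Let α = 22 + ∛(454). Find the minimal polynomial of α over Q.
m_α(x) = x^3 - 66x^2 + 1452x - 11102

Set β = α - 22 = ∛(454), so β^3 = 454. Then (α - 22)^3 - 454 = 0, i.e. α is a root of g(x) = (x - 22)^3 - 454 = x^3 - 66x^2 + 1452x - 11102. Since g(x) = h(x - 22) where h(x) = x^3 - 454, and h is irreducible over Q (because 454 is not a perfect cube, so h has no rational root, and a monic cubic with no rational root is irreducible), g is also irreducible (irreducibility is preserved under the substitution x → x - 22). Hence m_α(x) = x^3 - 66x^2 + 1452x - 11102.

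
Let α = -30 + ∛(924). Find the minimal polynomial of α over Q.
m_α(x) = x^3 + 90x^2 + 2700x + 26076

Set β = α + 30 = ∛(924), so β^3 = 924. Then (α + 30)^3 - 924 = 0, i.e. α is a root of g(x) = (x + 30)^3 - 924 = x^3 + 90x^2 + 2700x + 26076. Since g(x) = h(x + 30) where h(x) = x^3 - 924, and h is irreducible over Q (because 924 is not a perfect cube, so h has no rational root, and a monic cubic with no rational root is irreducible), g is also irreducible (irreducibility is preserved under the substitution x → x + 30). Hence m_α(x) = x^3 + 90x^2 + 2700x + 26076.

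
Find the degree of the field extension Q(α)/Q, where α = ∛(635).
[Q(α):Q] = 3

The minimal polynomial of α is x^3 - 635, irreducible over Q since 635 is not a perfect cube (so x^3 - 635 has no rational root). Hence [Q(α):Q] = deg(m_α) = 3.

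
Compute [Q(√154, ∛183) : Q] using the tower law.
[Q(√154, ∛183) : Q] = 6

Let L = Q(√154, ∛183). Since Q(√154) ⊂ L and [Q(√154):Q] = 2, the tower law gives 2 | [L:Q]. Likewise Q(∛183) ⊂ L with [Q(∛183):Q] = 3 (because 183 is not a perfect cube), so 3 | [L:Q]. As gcd(2,3) = 1, [L:Q] is divisible by 6. Conversely L is generated over Q by √154 and ∛183, so [L:Q] ≤ 2·3 = 6. Therefore [Q(√154, ∛183) : Q] = 6.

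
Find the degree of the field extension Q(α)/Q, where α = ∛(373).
[Q(α):Q] = 3

The minimal polynomial of α is x^3 - 373, irreducible over Q since 373 is not a perfect cube (so x^3 - 373 has no rational root). Hence [Q(α):Q] = deg(m_α) = 3.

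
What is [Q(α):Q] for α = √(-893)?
[Q(α):Q] = 2

[Q(α):Q] equals the degree of the minimal polynomial of α. Here α^2 = -893 and x^2 + 893 is irreducible (d = -893 is squarefree, ≠ 1, hence not a square), so deg(m_α) = 2. Thus [Q(α):Q] = 2.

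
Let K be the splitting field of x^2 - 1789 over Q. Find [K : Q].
[K : Q] = 2

f(x) = x^2 - 1789 factors as (x - √1789)(x + √1789). The splitting field is K = Q(√1789). Since 1789 is squarefree and > 1, it is not a perfect square, so x^2 - 1789 is irreducible over Q and [Q(√1789) : Q] = 2. Hence [K : Q] = 2.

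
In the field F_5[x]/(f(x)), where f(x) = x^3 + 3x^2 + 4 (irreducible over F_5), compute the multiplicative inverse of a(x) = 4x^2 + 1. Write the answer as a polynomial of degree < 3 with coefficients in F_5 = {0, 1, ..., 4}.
a(x)^(-1) ≡ 3x^2 + 3x (mod f(x))

Since f is irreducible over F_5, F_5[x]/(f) is a field and a(x) ≠ 0 has an inverse. Apply the extended Euclidean algorithm to f(x) and a(x) in F_5[x]: f(x) = (4x + 2)·a(x) + (x + 2);  a(x) = (4x + 2)·(x + 2) + (2). The last nonzero remainder is the constant 2 = gcd(f, a) in F_5. Back-substituting through the division chain expresses 2 = s(x)·a(x) + t(x)·f(x) with s(x) ≡ x^2 + x (mod f), so (x^2 + x)·a(x) ≡ 2 (mod f). Multiplying by 2^(-1) ≡ 3 in F_5 gives a(x)^(-1) ≡ 3·(x^2 + x) ≡ 3x^2 + 3x (mod f). Check: (4x^2 + 1)·(3x^2 + 3x) = 2x^4 + 2x^3 + 3x^2 + 3x ≡ 1 (mod x^3 + 3x^2 + 4).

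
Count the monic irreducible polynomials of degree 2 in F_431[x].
There are 92665 monic irreducible polynomials of degree 2 over F_431

Each element of F_{431^2} that lies in no proper subfield is a root of exactly one monic irreducible of degree 2 over F_431, and each such polynomial has 2 distinct roots in F_{431^2}. By Möbius inversion the count is N_431(2) = (1/2) Σ_{d|2} μ(2/d) · 431^d = (1/2)(μ(2)·431^1 + μ(1)·431^2) = 185330/2 = 92665.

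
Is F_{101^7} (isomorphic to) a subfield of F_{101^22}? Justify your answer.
No: F_{101^7} is not a subfield of F_{101^22}

F_{p^m} embeds in F_{p^n} iff m | n. Here 7 ∤ 22 (since 22 = 3·7 + 1 with remainder 1 ≠ 0), so F_{101^7} is not a subfield of F_{101^22}. Equivalently: if it were, the tower law would give 7 = [F_{101^7}:F_101] dividing [F_{101^22}:F_101] = 22, contradiction.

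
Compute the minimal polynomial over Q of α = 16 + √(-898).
m_α(x) = x^2 - 32x + 1154

From α - 16 = √(-898), squaring gives (α - 16)^2 = -898, i.e. α^2 - 32α + 256 = -898, so α^2 - 32α + 1154 = 0. The discriminant of x^2 - 32x + 1154 is (-32)^2 - 4·(1154) = 1024 - 4616 = -3592, and 4·(-898) is not a perfect square in Q since -898 is squarefree and ≠ 1. Hence x^2 - 32x + 1154 is irreducible over Q and is the minimal polynomial of α.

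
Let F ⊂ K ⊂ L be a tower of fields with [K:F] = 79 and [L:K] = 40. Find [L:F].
[L:F] = 3160

The tower law says that for any tower of field extensions F ⊂ K ⊂ L with finite degrees, [L:F] = [L:K] · [K:F]. Here this gives [L:F] = 40 · 79 = 3160.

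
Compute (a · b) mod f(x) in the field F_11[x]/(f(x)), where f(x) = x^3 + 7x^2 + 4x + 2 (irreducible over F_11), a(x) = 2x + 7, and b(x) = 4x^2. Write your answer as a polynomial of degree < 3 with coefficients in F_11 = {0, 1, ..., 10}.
a · b ≡ 5x^2 + x + 6 (mod f(x))

Multiply in F_11[x]: a(x)·b(x) = (2x + 7)·(4x^2) = 8x^3 + 6x^2. This has degree ≥ 3, so divide by f(x) over F_11: 8x^3 + 6x^2 = (8)·(x^3 + 7x^2 + 4x + 2) + (5x^2 + x + 6). Hence a·b ≡ 5x^2 + x + 6 (mod f). (F_11[x]/(f) is a field with 11^3 = 1331 elements since f is irreducible of degree 3.)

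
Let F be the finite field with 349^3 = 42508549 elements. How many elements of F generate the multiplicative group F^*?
There are φ(42508548) = 12954816 primitive elements

F_q^* is cyclic of order q - 1 = 42508548. A cyclic group of order m has exactly φ(m) generators. Here m = 42508548 = 2^2 · 3^2 · 19 · 29 · 2143, so the number of primitive elements is φ(42508548) = 12954816.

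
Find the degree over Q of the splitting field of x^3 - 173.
[K : Q] = 6

The roots of x^3 - 173 are ∛173, ω∛173, ω^2∛173 where ω = e^(2πi/3) is a primitive cube root of unity, so K = Q(∛173, ω). Now [Q(∛173):Q] = 3 (since 173 is not a perfect cube, x^3 - 173 is irreducible) and [Q(ω):Q] = 2. Both 2 and 3 divide [K:Q], and [K:Q] ≤ 3·2 = 6, so [K:Q] = 6. (Equivalently: Q(∛173) ⊂ R but ω ∉ R, so [K : Q(∛173)] = 2.)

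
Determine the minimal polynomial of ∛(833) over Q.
m_α(x) = x^3 - 833

α satisfies α^3 = 833, so x^3 - 833 annihilates α. By the rational root test, a rational root p/q (in lowest terms) of x^3 - 833 would satisfy p^3 = 833 q^3, forcing q = 1 and p^3 = 833; but 833 is not a perfect cube, contradiction. A monic cubic over Q with no rational root is irreducible (any nontrivial factorization would include a linear factor). Hence x^3 - 833 is the minimal polynomial of α, and in particular [Q(α):Q] = 3.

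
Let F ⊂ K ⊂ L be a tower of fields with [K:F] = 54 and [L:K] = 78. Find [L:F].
[L:F] = 4212

The tower law says that for any tower of field extensions F ⊂ K ⊂ L with finite degrees, [L:F] = [L:K] · [K:F]. Here this gives [L:F] = 78 · 54 = 4212.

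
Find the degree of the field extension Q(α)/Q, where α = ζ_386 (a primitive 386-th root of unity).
[Q(α):Q] = 192

The minimal polynomial of ζ_386 over Q is the 386-th cyclotomic polynomial Φ_386(x), which is irreducible over Q and has degree φ(386) = 192. Hence [Q(α):Q] = φ(386) = 192.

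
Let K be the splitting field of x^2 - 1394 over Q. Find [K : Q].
[K : Q] = 2

f(x) = x^2 - 1394 factors as (x - √1394)(x + √1394). The splitting field is K = Q(√1394). Since 1394 is squarefree and > 1, it is not a perfect square, so x^2 - 1394 is irreducible over Q and [Q(√1394) : Q] = 2. Hence [K : Q] = 2.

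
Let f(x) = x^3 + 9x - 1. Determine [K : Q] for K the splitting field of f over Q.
[K : Q] = 6

By the rational root test, any rational root of the monic integer polynomial f(x) = x^3 + 9x - 1 must be an integer dividing the constant term -1, i.e. one of ±{1}. Evaluating: f(1) = 9, f(-1) = -11; none is 0, so f has no rational root and is therefore irreducible over Q (a cubic with no linear factor over a field is irreducible). For an irreducible cubic, the Galois group is A_3 or S_3 according as the discriminant disc(f) = -4a^3 - 27b^2 = -4·(9)^3 - 27·(-1)^2 = -2943 is or is not a square in Q. Here disc(f) = -2943 is not a perfect square in Q, so the Galois group of f over Q is not contained in A_3 and must be all of S_3. The splitting field has degree |S_3| = 6 over Q, so [K : Q] = 6.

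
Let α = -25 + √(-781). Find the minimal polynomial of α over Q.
m_α(x) = x^2 + 50x + 1406

From α + 25 = √(-781), squaring gives (α + 25)^2 = -781, i.e. α^2 + 50α + 625 = -781, so α^2 + 50α + 1406 = 0. The discriminant of x^2 + 50x + 1406 is (50)^2 - 4·(1406) = 2500 - 5624 = -3124, and 4·(-781) is not a perfect square in Q since -781 is squarefree and ≠ 1. Hence x^2 + 50x + 1406 is irreducible over Q and is the minimal polynomial of α.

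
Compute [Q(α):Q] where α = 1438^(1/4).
[Q(α):Q] = 4

α is a root of x^4 - 1438. By Eisenstein's criterion at the prime p = 2 (which divides the constant term 1438 but p^2 = 4 does not, since 1438 is squarefree), x^4 - 1438 is irreducible over Q. Hence [Q(α):Q] = 4.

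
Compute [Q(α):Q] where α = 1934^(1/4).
[Q(α):Q] = 4

α is a root of x^4 - 1934. By Eisenstein's criterion at the prime p = 2 (which divides the constant term 1934 but p^2 = 4 does not, since 1934 is squarefree), x^4 - 1934 is irreducible over Q. Hence [Q(α):Q] = 4.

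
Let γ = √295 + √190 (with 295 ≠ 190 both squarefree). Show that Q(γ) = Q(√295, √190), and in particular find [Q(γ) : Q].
[Q(γ) : Q] = 4 (equivalently, Q(γ) = Q(√295, √190))

Obviously Q(γ) ⊆ Q(√295, √190), and [Q(√295, √190):Q] = 4 (since 295, 190 are distinct squarefree integers > 1 with 56050 not a perfect square). To show equality we compute the minimal polynomial of γ. From γ = √295 + √190: γ^2 = 295 + 2√(56050) + 190 = 485 + 2√(56050), so γ^2 - 485 = 2√(56050); squaring, (γ^2 - 485)^2 = 4·56050, i.e. γ^4 - 970γ^2 + 235225 - 224200 = 0, i.e. γ^4 - 970γ^2 + 11025 = 0. So γ is a root of x^4 - 970x^2 + 11025. This polynomial is irreducible over Q: it has no rational root (each ±√295 ± √190 is irrational), and any factorization into two quadratics over Q would force √(56050) ∈ Q (pairing opposite roots) or √295, √190 ∈ Q (other pairings), all impossible. Hence [Q(γ):Q] = 4 = [Q(√295, √190):Q], so Q(γ) = Q(√295, √190).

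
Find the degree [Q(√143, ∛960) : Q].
[Q(√143, ∛960) : Q] = 6

Let L = Q(√143, ∛960). Since Q(√143) ⊂ L and [Q(√143):Q] = 2, the tower law gives 2 | [L:Q]. Likewise Q(∛960) ⊂ L with [Q(∛960):Q] = 3 (because 960 is not a perfect cube), so 3 | [L:Q]. As gcd(2,3) = 1, [L:Q] is divisible by 6. Conversely L is generated over Q by √143 and ∛960, so [L:Q] ≤ 2·3 = 6. Therefore [Q(√143, ∛960) : Q] = 6.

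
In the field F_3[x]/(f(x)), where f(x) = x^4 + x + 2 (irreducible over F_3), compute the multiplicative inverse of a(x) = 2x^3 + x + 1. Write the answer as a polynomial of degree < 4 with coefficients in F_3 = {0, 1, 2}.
a(x)^(-1) ≡ 2x^3 + 2x + 1 (mod f(x))

Since f is irreducible over F_3, F_3[x]/(f) is a field and a(x) ≠ 0 has an inverse. Apply the extended Euclidean algorithm to f(x) and a(x) in F_3[x]: f(x) = (2x)·a(x) + (x^2 + 2x + 2);  a(x) = (2x + 2)·(x^2 + 2x + 2) + (2x);  (x^2 + 2x + 2) = (2x + 1)·(2x) + (2). The last nonzero remainder is the constant 2 = gcd(f, a) in F_3. Back-substituting through the division chain expresses 2 = s(x)·a(x) + t(x)·f(x) with s(x) ≡ x^3 + x + 2 (mod f), so (x^3 + x + 2)·a(x) ≡ 2 (mod f). Multiplying by 2^(-1) ≡ 2 in F_3 gives a(x)^(-1) ≡ 2·(x^3 + x + 2) ≡ 2x^3 + 2x + 1 (mod f). Check: (2x^3 + x + 1)·(2x^3 + 2x + 1) = x^6 + x^3 + 2x^2 + 1 ≡ 1 (mod x^4 + x + 2).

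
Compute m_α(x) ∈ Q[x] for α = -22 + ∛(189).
m_α(x) = x^3 + 66x^2 + 1452x + 10459

Set β = α + 22 = ∛(189), so β^3 = 189. Then (α + 22)^3 - 189 = 0, i.e. α is a root of g(x) = (x + 22)^3 - 189 = x^3 + 66x^2 + 1452x + 10459. Since g(x) = h(x + 22) where h(x) = x^3 - 189, and h is irreducible over Q (because 189 is not a perfect cube, so h has no rational root, and a monic cubic with no rational root is irreducible), g is also irreducible (irreducibility is preserved under the substitution x → x + 22). Hence m_α(x) = x^3 + 66x^2 + 1452x + 10459.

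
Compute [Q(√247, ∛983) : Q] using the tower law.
[Q(√247, ∛983) : Q] = 6

Let L = Q(√247, ∛983). Since Q(√247) ⊂ L and [Q(√247):Q] = 2, the tower law gives 2 | [L:Q]. Likewise Q(∛983) ⊂ L with [Q(∛983):Q] = 3 (because 983 is not a perfect cube), so 3 | [L:Q]. As gcd(2,3) = 1, [L:Q] is divisible by 6. Conversely L is generated over Q by √247 and ∛983, so [L:Q] ≤ 2·3 = 6. Therefore [Q(√247, ∛983) : Q] = 6.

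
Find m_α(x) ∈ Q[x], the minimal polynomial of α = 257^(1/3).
m_α(x) = x^3 - 257

α satisfies α^3 = 257, so x^3 - 257 annihilates α. By the rational root test, a rational root p/q (in lowest terms) of x^3 - 257 would satisfy p^3 = 257 q^3, forcing q = 1 and p^3 = 257; but 257 is not a perfect cube, contradiction. A monic cubic over Q with no rational root is irreducible (any nontrivial factorization would include a linear factor). Hence x^3 - 257 is the minimal polynomial of α, and in particular [Q(α):Q] = 3.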